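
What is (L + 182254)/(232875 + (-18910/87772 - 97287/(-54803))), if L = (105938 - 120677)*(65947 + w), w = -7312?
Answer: -2078086796461791038/560087794531667 ≈ -3710.3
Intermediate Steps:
L = -864221265 (L = (105938 - 120677)*(65947 - 7312) = -14739*58635 = -864221265)
(L + 182254)/(232875 + (-18910/87772 - 97287/(-54803))) = (-864221265 + 182254)/(232875 + (-18910/87772 - 97287/(-54803))) = -864039011/(232875 + (-18910*1/87772 - 97287*(-1/54803))) = -864039011/(232875 + (-9455/43886 + 97287/54803)) = -864039011/(232875 + 3751374917/2405084458) = -864039011/560087794531667/2405084458 = -864039011*2405084458/560087794531667 = -2078086796461791038/560087794531667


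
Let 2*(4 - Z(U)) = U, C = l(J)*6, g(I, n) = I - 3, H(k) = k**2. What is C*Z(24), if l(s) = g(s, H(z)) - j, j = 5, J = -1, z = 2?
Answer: 432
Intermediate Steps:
g(I, n) = -3 + I
l(s) = -8 + s (l(s) = (-3 + s) - 1*5 = (-3 + s) - 5 = -8 + s)
C = -54 (C = (-8 - 1)*6 = -9*6 = -54)
Z(U) = 4 - U/2
C*Z(24) = -54*(4 - 1/2*24) = -54*(4 - 12) = -54*(-8) = 432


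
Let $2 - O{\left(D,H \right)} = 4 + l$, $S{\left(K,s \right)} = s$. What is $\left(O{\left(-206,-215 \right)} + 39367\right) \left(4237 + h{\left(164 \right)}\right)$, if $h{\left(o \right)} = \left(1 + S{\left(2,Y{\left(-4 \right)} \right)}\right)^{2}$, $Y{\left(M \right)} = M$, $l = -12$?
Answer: $167194742$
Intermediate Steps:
$h{\left(o \right)} = 9$ ($h{\left(o \right)} = \left(1 - 4\right)^{2} = \left(-3\right)^{2} = 9$)
$O{\left(D,H \right)} = 10$ ($O{\left(D,H \right)} = 2 - \left(4 - 12\right) = 2 - -8 = 2 + 8 = 10$)
$\left(O{\left(-206,-215 \right)} + 39367\right) \left(4237 + h{\left(164 \right)}\right) = \left(10 + 39367\right) \left(4237 + 9\right) = 39377 \cdot 4246 = 167194742$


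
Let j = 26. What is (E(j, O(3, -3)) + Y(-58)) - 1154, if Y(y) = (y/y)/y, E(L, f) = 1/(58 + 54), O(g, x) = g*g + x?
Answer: -3748219/3248 ≈ -1154.0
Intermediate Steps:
O(g, x) = x + g**2 (O(g, x) = g**2 + x = x + g**2)
E(L, f) = 1/112
Y(y) = 1/y
(E(j, O(3, -3)) + Y(-58)) - 1154 = (1/112 + 1/(-58)) - 1154 = (1/112 - 1/58) - 1154 = -27/3248 - 1154 = -3748219/3248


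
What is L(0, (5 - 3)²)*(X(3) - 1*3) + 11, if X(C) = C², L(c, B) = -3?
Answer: -7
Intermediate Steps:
L(0, (5 - 3)²)*(X(3) - 1*3) + 11 = -3*(3² - 1*3) + 11 = -3*(9 - 3) + 11 = -3*6 + 11 = -18 + 11 = -7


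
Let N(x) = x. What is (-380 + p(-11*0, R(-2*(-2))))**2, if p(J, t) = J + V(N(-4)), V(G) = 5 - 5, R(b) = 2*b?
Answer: 144400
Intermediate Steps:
V(G) = 0
p(J, t) = J (p(J, t) = J + 0 = J)
(-380 + p(-11*0, R(-2*(-2))))**2 = (-380 - 11*0)**2 = (-380 + 0)**2 = (-380)**2 = 144400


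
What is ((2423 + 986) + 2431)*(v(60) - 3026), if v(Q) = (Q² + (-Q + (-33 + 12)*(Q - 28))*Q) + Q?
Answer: -252790240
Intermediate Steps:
v(Q) = Q + Q² + Q*(588 - 22*Q) (v(Q) = (Q² + (-Q - 21*(-28 + Q))*Q) + Q = (Q² + (-Q + (588 - 21*Q))*Q) + Q = (Q² + (588 - 22*Q)*Q) + Q = (Q² + Q*(588 - 22*Q)) + Q = Q + Q² + Q*(588 - 22*Q))
((2423 + 986) + 2431)*(v(60) - 3026) = ((2423 + 986) + 2431)*(60*(589 - 21*60) - 3026) = (3409 + 2431)*(60*(589 - 1260) - 3026) = 5840*(60*(-671) - 3026) = 5840*(-40260 - 3026) = 5840*(-43286) = -252790240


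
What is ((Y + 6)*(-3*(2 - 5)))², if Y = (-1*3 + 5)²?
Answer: 8100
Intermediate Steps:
Y = 4 (Y = (-3 + 5)² = 2² = 4)
((Y + 6)*(-3*(2 - 5)))² = ((4 + 6)*(-3*(2 - 5)))² = (10*(-3*(-3)))² = (10*9)² = 90² = 8100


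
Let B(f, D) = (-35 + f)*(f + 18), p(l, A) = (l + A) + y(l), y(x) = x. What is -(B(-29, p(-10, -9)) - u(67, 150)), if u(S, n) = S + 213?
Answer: -424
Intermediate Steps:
u(S, n) = 213 + S
p(l, A) = A + 2*l (p(l, A) = (l + A) + l = (A + l) + l = A + 2*l)
B(f, D) = (-35 + f)*(18 + f)
-(B(-29, p(-10, -9)) - u(67, 150)) = -((-630 + (-29)**2 - 17*(-29)) - (213 + 67)) = -((-630 + 841 + 493) - 1*280) = -(704 - 280) = -1*424 = -424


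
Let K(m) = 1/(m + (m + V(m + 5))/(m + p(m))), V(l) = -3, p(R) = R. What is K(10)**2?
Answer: 400/42849 ≈ 0.0093351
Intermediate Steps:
K(m) = 1/(m + (-3 + m)/(2*m)) (K(m) = 1/(m + (m - 3)/(m + m)) = 1/(m + (-3 + m)/((2*m))) = 1/(m + (-3 + m)*(1/(2*m))) = 1/(m + (-3 + m)/(2*m)))
K(10)**2 = (2*10/(-3 + 10 + 2*10**2))**2 = (2*10/(-3 + 10 + 2*100))**2 = (2*10/(-3 + 10 + 200))**2 = (2*10/207)**2 = (2*10*(1/207))**2 = (20/207)**2 = 400/42849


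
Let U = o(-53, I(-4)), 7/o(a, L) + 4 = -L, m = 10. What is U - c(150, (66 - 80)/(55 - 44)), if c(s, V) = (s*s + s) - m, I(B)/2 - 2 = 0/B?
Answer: -181127/8 ≈ -22641.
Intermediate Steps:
I(B) = 4 (I(B) = 4 + 2*(0/B) = 4 + 2*0 = 4 + 0 = 4)
o(a, L) = 7/(-4 - L)
c(s, V) = -10 + s + s² (c(s, V) = (s*s + s) - 1*10 = (s² + s) - 10 = (s + s²) - 10 = -10 + s + s²)
U = -7/8 (U = -7/(4 + 4) = -7/8 ≈ -0.87500)
U - c(150, (66 - 80)/(55 - 44)) = -7/8 - (-10 + 150 + 150²) = -7/8 - (-10 + 150 + 22500) = -7/8 - 1*22640 = -7/8 - 22640 = -181127/8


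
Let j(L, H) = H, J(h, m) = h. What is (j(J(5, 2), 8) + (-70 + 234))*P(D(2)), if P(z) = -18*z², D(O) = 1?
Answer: -3096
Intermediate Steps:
(j(J(5, 2), 8) + (-70 + 234))*P(D(2)) = (8 + (-70 + 234))*(-18*1²) = (8 + 164)*(-18*1) = 172*(-18) = -3096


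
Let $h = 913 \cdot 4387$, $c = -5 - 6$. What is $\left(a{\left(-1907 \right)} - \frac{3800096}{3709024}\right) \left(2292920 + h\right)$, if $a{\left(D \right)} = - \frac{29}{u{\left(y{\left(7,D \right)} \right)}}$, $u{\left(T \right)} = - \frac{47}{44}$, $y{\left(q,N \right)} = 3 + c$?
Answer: $\frac{896341517719191}{5447629} \approx 1.6454 \cdot 10^{8}$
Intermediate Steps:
$c = -11$ ($c = -5 - 6 = -11$)
$h = 4005331$
$y{\left(q,N \right)} = -8$ ($y{\left(q,N \right)} = 3 - 11 = -8$)
$u{\left(T \right)} = - \frac{47}{44}$ ($u{\left(T \right)} = \left(-47\right) \frac{1}{44} = - \frac{47}{44}$)
$a{\left(D \right)} = \frac{1276}{47}$ ($a{\left(D \right)} = - \frac{29}{- \frac{47}{44}} = \left(-29\right) \left(- \frac{44}{47}\right) = \frac{1276}{47}$)
$\left(a{\left(-1907 \right)} - \frac{3800096}{3709024}\right) \left(2292920 + h\right) = \left(\frac{1276}{47} - \frac{3800096}{3709024}\right) \left(2292920 + 4005331\right) = \left(\frac{1276}{47} - \frac{118753}{115907}\right) 6298251 = \frac{142315941}{5447629} \cdot 6298251 = \frac{896341517719191}{5447629}$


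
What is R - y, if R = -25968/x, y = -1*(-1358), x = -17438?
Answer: -11827418/8719 ≈ -1356.5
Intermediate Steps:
y = 1358
R = 12984/8719 (R = -25968/(-17438) = -25968*(-1)/17438 = -1*(-12984/8719) = 12984/8719 ≈ 1.4892)
R - y = 12984/8719 - 1*1358 = 12984/8719 - 1358 = -11827418/8719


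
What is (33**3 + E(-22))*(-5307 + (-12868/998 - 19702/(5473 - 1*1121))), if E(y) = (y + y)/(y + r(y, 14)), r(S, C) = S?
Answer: -6110922889057/31936 ≈ -1.9135e+8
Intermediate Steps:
E(y) = 1 (E(y) = (y + y)/(y + y) = (2*y)/((2*y)) = (2*y)*(1/(2*y)) = 1)
(33**3 + E(-22))*(-5307 + (-12868/998 - 19702/(5473 - 1*1121))) = (33**3 + 1)*(-5307 + (-12868/998 - 19702/(5473 - 1*1121))) = (35937 + 1)*(-5307 + (-12868*1/998 - 19702/(5473 - 1121))) = 35938*(-5307 + (-6434/499 - 19702/4352)) = 35938*(-5307 + (-6434/499 - 19702*1/4352)) = 35938*(-5307 + (-6434/499 - 9851/2176)) = 35938*(-5307 - 18916033/1085824) = 35938*(-5781384001/1085824) = -6110922889057/31936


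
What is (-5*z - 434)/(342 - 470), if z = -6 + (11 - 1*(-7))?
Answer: 247/64 ≈ 3.8594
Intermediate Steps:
z = 12 (z = -6 + (11 + 7) = -6 + 18 = 12)
(-5*z - 434)/(342 - 470) = (-5*12 - 434)/(342 - 470) = (-60 - 434)/(-128) = -494*(-1/128) = 247/64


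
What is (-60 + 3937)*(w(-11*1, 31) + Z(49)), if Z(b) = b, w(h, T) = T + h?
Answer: 267513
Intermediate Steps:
(-60 + 3937)*(w(-11*1, 31) + Z(49)) = (-60 + 3937)*((31 - 11*1) + 49) = 3877*((31 - 11) + 49) = 3877*(20 + 49) = 3877*69 = 267513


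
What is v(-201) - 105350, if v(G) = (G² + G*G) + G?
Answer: -24749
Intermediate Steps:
v(G) = G + 2*G² (v(G) = (G² + G²) + G = 2*G² + G = G + 2*G²)
v(-201) - 105350 = -201*(1 + 2*(-201)) - 105350 = -201*(1 - 402) - 105350 = -201*(-401) - 105350 = 80601 - 105350 = -24749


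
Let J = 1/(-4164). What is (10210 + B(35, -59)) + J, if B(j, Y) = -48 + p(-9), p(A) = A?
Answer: 42277091/4164 ≈ 10153.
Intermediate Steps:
B(j, Y) = -57 (B(j, Y) = -48 - 9 = -57)
J = -1/4164 ≈ -0.00024015
(10210 + B(35, -59)) + J = (10210 - 57) - 1/4164 = 10153 - 1/4164 = 42277091/4164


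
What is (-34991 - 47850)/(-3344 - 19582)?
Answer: 82841/22926 ≈ 3.6134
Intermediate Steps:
(-34991 - 47850)/(-3344 - 19582) = -82841/(-22926) = -82841*(-1/22926) = 82841/22926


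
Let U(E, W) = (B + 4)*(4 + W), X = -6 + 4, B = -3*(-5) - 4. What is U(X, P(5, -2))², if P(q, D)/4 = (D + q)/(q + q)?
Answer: 6084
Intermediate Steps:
B = 11 (B = 15 - 4 = 11)
P(q, D) = 2*(D + q)/q (P(q, D) = 4*((D + q)/(q + q)) = 4*((D + q)/((2*q))) = 4*((D + q)*(1/(2*q))) = 4*((D + q)/(2*q)) = 2*(D + q)/q)
X = -2
U(E, W) = 60 + 15*W (U(E, W) = (11 + 4)*(4 + W) = 15*(4 + W) = 60 + 15*W)
U(X, P(5, -2))² = (60 + 15*(2 + 2*(-2)/5))² = (60 + 15*(2 + 2*(-2)*(⅕)))² = (60 + 15*(2 - ⅘))² = (60 + 15*(6/5))² = (60 + 18)² = 78² = 6084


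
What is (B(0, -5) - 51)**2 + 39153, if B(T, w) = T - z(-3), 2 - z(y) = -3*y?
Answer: 41089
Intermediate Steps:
z(y) = 2 + 3*y (z(y) = 2 - (-3)*y = 2 + 3*y)
B(T, w) = 7 + T (B(T, w) = T - (2 + 3*(-3)) = T - (2 - 9) = T - 1*(-7) = T + 7 = 7 + T)
(B(0, -5) - 51)**2 + 39153 = ((7 + 0) - 51)**2 + 39153 = (7 - 51)**2 + 39153 = (-44)**2 + 39153 = 1936 + 39153 = 41089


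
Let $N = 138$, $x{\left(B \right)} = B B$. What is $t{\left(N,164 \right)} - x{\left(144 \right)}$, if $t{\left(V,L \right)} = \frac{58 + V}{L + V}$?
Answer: $- \frac{3131038}{151} \approx -20735.0$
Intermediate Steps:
$x{\left(B \right)} = B^{2}$
$t{\left(V,L \right)} = \frac{58 + V}{L + V}$
$t{\left(N,164 \right)} - x{\left(144 \right)} = \frac{58 + 138}{164 + 138} - 144^{2} = \frac{1}{302} \cdot 196 - 20736 = \frac{98}{151} - 20736 = - \frac{3131038}{151}$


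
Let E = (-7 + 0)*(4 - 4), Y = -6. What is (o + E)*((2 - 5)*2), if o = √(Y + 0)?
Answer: -6*I*√6 ≈ -14.697*I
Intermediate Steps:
E = 0 (E = -7*0 = 0)
o = I*√6 (o = √(-6 + 0) = √(-6) = I*√6 ≈ 2.4495*I)
(o + E)*((2 - 5)*2) = (I*√6 + 0)*((2 - 5)*2) = (I*√6)*(-3*2) = (I*√6)*(-6) = -6*I*√6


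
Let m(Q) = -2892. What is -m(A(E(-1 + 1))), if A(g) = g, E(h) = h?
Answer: 2892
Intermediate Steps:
-m(A(E(-1 + 1))) = -1*(-2892) = 2892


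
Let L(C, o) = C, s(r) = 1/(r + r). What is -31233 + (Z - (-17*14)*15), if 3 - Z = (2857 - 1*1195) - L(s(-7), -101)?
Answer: -410509/14 ≈ -29322.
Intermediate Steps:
s(r) = 1/(2*r)
Z = -23227/14 (Z = 3 - ((2857 - 1*1195) - 1/(2*(-7))) = 3 - ((2857 - 1195) - (-1)/(2*7)) = 3 - (1662 - 1*(-1/14)) = 3 - (1662 + 1/14) = 3 - 1*23269/14 = 3 - 23269/14 = -23227/14 ≈ -1659.1)
-31233 + (Z - (-17*14)*15) = -31233 + (-23227/14 - (-17*14)*15) = -31233 + (-23227/14 - (-238)*15) = -31233 + (-23227/14 - 1*(-3570)) = -31233 + (-23227/14 + 3570) = -31233 + 26753/14 = -410509/14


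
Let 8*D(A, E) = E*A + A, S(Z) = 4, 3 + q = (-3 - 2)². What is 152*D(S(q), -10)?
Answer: -684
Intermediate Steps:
q = 22 (q = -3 + (-3 - 2)² = -3 + (-5)² = -3 + 25 = 22)
D(A, E) = A/8 + A*E/8 (D(A, E) = (E*A + A)/8 = (A*E + A)/8 = (A + A*E)/8 = A/8 + A*E/8)
152*D(S(q), -10) = 152*((⅛)*4*(1 - 10)) = 152*((⅛)*4*(-9)) = 152*(-9/2) = -684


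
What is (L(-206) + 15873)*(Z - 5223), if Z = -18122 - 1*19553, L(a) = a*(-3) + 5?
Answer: -707645408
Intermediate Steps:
L(a) = 5 - 3*a (L(a) = -3*a + 5 = 5 - 3*a)
Z = -37675 (Z = -18122 - 19553 = -37675)
(L(-206) + 15873)*(Z - 5223) = ((5 - 3*(-206)) + 15873)*(-37675 - 5223) = ((5 + 618) + 15873)*(-42898) = (623 + 15873)*(-42898) = 16496*(-42898) = -707645408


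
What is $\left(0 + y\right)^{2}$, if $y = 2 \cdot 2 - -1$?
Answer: $25$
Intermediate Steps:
$y = 5$ ($y = 4 + 1 = 5$)
$\left(0 + y\right)^{2} = \left(0 + 5\right)^{2} = 5^{2} = 25$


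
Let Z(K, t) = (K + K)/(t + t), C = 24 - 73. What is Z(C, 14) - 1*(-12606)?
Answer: 25205/2 ≈ 12603.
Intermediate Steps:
C = -49
Z(K, t) = K/t (Z(K, t) = (2*K)/((2*t)) = (2*K)*(1/(2*t)) = K/t)
Z(C, 14) - 1*(-12606) = -49/14 - 1*(-12606) = -49*1/14 + 12606 = -7/2 + 12606 = 25205/2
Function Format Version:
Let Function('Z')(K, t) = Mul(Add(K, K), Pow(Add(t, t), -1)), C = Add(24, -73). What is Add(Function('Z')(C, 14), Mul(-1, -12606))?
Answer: Rational(25205, 2) ≈ 12603.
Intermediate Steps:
C = -49
Function('Z')(K, t) = Mul(K, Pow(t, -1)) (Function('Z')(K, t) = Mul(Mul(2, K), Pow(Mul(2, t), -1)) = Mul(Mul(2, K), Mul(Rational(1, 2), Pow(t, -1))) = Mul(K, Pow(t, -1)))
Add(Function('Z')(C, 14), Mul(-1, -12606)) = Add(Mul(-49, Pow(14, -1)), Mul(-1, -12606)) = Add(Mul(-49, Rational(1, 14)), 12606) = Add(Rational(-7, 2), 12606) = Rational(25205, 2)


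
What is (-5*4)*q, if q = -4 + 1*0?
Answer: 80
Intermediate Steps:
q = -4 (q = -4 + 0 = -4)
(-5*4)*q = -5*4*(-4) = -20*(-4) = 80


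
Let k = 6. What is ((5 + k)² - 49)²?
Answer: 5184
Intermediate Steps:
((5 + k)² - 49)² = ((5 + 6)² - 49)² = (11² - 49)² = (121 - 49)² = 72² = 5184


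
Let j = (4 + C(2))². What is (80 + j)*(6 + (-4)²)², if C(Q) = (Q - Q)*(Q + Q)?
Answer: 46464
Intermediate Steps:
C(Q) = 0 (C(Q) = 0*(2*Q) = 0)
j = 16 (j = (4 + 0)² = 4² = 16)
(80 + j)*(6 + (-4)²)² = (80 + 16)*(6 + (-4)²)² = 96*(6 + 16)² = 96*22² = 96*484 = 46464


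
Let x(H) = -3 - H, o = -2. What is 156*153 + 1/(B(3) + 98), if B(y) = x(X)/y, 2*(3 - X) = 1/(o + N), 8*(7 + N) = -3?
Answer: 515453553/21596 ≈ 23868.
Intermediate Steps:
N = -59/8 (N = -7 + (1/8)*(-3) = -7 - 3/8 = -59/8 ≈ -7.3750)
X = 229/75 (X = 3 - 1/(2*(-2 - 59/8)) = 3 - 1/(2*(-75/8)) = 3 - 1/2*(-8/75) = 3 + 4/75 = 229/75 ≈ 3.0533)
B(y) = -454/(75*y) (B(y) = (-3 - 1*229/75)/y = (-3 - 229/75)/y = -454/(75*y))
156*153 + 1/(B(3) + 98) = 156*153 + 1/(-454/75/3 + 98) = 23868 + 1/(-454/75*1/3 + 98) = 23868 + 1/(-454/225 + 98) = 23868 + 1/(21596/225) = 23868 + 225/21596 = 515453553/21596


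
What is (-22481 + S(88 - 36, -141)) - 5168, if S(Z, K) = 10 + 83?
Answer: -27556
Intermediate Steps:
S(Z, K) = 93
(-22481 + S(88 - 36, -141)) - 5168 = (-22481 + 93) - 5168 = -22388 - 5168 = -27556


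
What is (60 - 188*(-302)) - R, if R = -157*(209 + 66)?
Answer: 100011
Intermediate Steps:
R = -43175 (R = -157*275 = -43175)
(60 - 188*(-302)) - R = (60 - 188*(-302)) - 1*(-43175) = (60 + 56776) + 43175 = 56836 + 43175 = 100011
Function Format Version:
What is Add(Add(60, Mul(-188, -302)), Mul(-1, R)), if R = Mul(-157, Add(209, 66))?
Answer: 100011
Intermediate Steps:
R = -43175 (R = Mul(-157, 275) = -43175)
Add(Add(60, Mul(-188, -302)), Mul(-1, R)) = Add(Add(60, Mul(-188, -302)), Mul(-1, -43175)) = Add(Add(60, 56776), 43175) = Add(56836, 43175) = 100011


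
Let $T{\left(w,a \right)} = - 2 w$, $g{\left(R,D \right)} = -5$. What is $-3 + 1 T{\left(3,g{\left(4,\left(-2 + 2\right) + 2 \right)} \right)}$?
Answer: $-9$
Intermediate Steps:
$-3 + 1 T{\left(3,g{\left(4,\left(-2 + 2\right) + 2 \right)} \right)} = -3 + 1 \left(\left(-2\right) 3\right) = -3 + 1 \left(-6\right) = -3 - 6 = -9$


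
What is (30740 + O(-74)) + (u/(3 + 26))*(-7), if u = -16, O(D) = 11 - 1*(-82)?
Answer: 894269/29 ≈ 30837.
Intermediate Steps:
O(D) = 93 (O(D) = 11 + 82 = 93)
(30740 + O(-74)) + (u/(3 + 26))*(-7) = (30740 + 93) + (-16/(3 + 26))*(-7) = 30833 + (-16/29)*(-7) = 30833 + ((1/29)*(-16))*(-7) = 30833 - 16/29*(-7) = 30833 + 112/29 = 894269/29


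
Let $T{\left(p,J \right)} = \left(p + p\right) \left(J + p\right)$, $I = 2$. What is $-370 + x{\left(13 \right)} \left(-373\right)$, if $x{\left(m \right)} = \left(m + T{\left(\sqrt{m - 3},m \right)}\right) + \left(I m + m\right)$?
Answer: $-27226 - 9698 \sqrt{10} \approx -57894.0$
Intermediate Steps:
$T{\left(p,J \right)} = 2 p \left(J + p\right)$
$x{\left(m \right)} = 4 m + 2 \sqrt{-3 + m} \left(m + \sqrt{-3 + m}\right)$ ($x{\left(m \right)} = \left(m + 2 \sqrt{m - 3} \left(m + \sqrt{m - 3}\right)\right) + \left(2 m + m\right) = \left(m + 2 \sqrt{-3 + m} \left(m + \sqrt{-3 + m}\right)\right) + 3 m = 4 m + 2 \sqrt{-3 + m} \left(m + \sqrt{-3 + m}\right)$)
$-370 + x{\left(13 \right)} \left(-373\right) = -370 + \left(-6 + 6 \cdot 13 + 2 \cdot 13 \sqrt{-3 + 13}\right) \left(-373\right) = -370 + \left(-6 + 78 + 2 \cdot 13 \sqrt{10}\right) \left(-373\right) = -370 + \left(-6 + 78 + 26 \sqrt{10}\right) \left(-373\right) = -370 + \left(72 + 26 \sqrt{10}\right) \left(-373\right) = -370 - \left(26856 + 9698 \sqrt{10}\right) = -27226 - 9698 \sqrt{10}$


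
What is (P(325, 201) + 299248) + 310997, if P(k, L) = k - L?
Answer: 610369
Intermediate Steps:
(P(325, 201) + 299248) + 310997 = ((325 - 1*201) + 299248) + 310997 = ((325 - 201) + 299248) + 310997 = (124 + 299248) + 310997 = 299372 + 310997 = 610369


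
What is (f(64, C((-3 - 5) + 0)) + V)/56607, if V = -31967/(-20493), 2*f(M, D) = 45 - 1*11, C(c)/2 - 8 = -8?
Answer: 380348/1160047251 ≈ 0.00032787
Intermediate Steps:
C(c) = 0 (C(c) = 16 + 2*(-8) = 16 - 16 = 0)
f(M, D) = 17 (f(M, D) = (45 - 1*11)/2 = (45 - 11)/2 = (½)*34 = 17)
V = 31967/20493 (V = -31967*(-1/20493) = 31967/20493 ≈ 1.5599)
(f(64, C((-3 - 5) + 0)) + V)/56607 = (17 + 31967/20493)/56607 = (380348/20493)*(1/56607) = 380348/1160047251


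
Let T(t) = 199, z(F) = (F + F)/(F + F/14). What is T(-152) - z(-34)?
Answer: 2957/15 ≈ 197.13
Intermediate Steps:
z(F) = 28/15 (z(F) = (2*F)/(F + F*(1/14)) = (2*F)/(F + F/14) = (2*F)/((15*F/14)) = (2*F)*(14/(15*F)) = 28/15)
T(-152) - z(-34) = 199 - 1*28/15 = 199 - 28/15 = 2957/15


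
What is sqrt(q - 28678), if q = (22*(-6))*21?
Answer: 5*I*sqrt(1258) ≈ 177.34*I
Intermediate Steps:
q = -2772 (q = -132*21 = -2772)
sqrt(q - 28678) = sqrt(-2772 - 28678) = sqrt(-31450) = 5*I*sqrt(1258)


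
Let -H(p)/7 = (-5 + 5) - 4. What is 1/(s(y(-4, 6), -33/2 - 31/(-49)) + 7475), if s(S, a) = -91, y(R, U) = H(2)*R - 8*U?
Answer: 1/7384 ≈ 0.00013543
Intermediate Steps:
H(p) = 28 (H(p) = -7*((-5 + 5) - 4) = -7*(0 - 4) = -7*(-4) = 28)
y(R, U) = -8*U + 28*R (y(R, U) = 28*R - 8*U = -8*U + 28*R)
1/(s(y(-4, 6), -33/2 - 31/(-49)) + 7475) = 1/(-91 + 7475) = 1/7384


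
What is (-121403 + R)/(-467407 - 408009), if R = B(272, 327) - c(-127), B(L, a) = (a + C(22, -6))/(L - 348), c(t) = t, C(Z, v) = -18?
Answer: 9217285/66531616 ≈ 0.13854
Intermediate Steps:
B(L, a) = (-18 + a)/(-348 + L) (B(L, a) = (a - 18)/(L - 348) = (-18 + a)/(-348 + L))
R = 9343/76 (R = (-18 + 327)/(-348 + 272) - 1*(-127) = 309/(-76) + 127 = -1/76*309 + 127 = -309/76 + 127 = 9343/76 ≈ 122.93)
(-121403 + R)/(-467407 - 408009) = (-121403 + 9343/76)/(-467407 - 408009) = -9217285/76/(-875416) = -9217285/76*(-1/875416) = 9217285/66531616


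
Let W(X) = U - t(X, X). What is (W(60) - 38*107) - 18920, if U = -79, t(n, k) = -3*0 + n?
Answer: -23125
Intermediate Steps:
t(n, k) = n (t(n, k) = 0 + n = n)
W(X) = -79 - X
(W(60) - 38*107) - 18920 = ((-79 - 1*60) - 38*107) - 18920 = ((-79 - 60) - 4066) - 18920 = (-139 - 4066) - 18920 = -4205 - 18920 = -23125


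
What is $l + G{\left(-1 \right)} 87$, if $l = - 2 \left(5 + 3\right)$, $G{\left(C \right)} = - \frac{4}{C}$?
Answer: $332$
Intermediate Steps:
$l = -16$ ($l = \left(-2\right) 8 = -16$)
$l + G{\left(-1 \right)} 87 = -16 + - \frac{4}{-1} \cdot 87 = -16 + \left(-4\right) \left(-1\right) 87 = -16 + 4 \cdot 87 = -16 + 348 = 332$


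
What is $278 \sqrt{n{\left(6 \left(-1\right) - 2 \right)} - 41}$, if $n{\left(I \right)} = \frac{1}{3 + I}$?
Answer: $\frac{278 i \sqrt{1030}}{5} \approx 1784.4 i$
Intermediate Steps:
$278 \sqrt{n{\left(6 \left(-1\right) - 2 \right)} - 41} = 278 \sqrt{\frac{1}{3 + \left(6 \left(-1\right) - 2\right)} - 41} = 278 \sqrt{\frac{1}{3 - 8} - 41} = 278 \sqrt{\frac{1}{-5} - 41} = 278 \sqrt{- \frac{1}{5} - 41} = 278 \sqrt{- \frac{206}{5}} = 278 \frac{i \sqrt{1030}}{5} = \frac{278 i \sqrt{1030}}{5}$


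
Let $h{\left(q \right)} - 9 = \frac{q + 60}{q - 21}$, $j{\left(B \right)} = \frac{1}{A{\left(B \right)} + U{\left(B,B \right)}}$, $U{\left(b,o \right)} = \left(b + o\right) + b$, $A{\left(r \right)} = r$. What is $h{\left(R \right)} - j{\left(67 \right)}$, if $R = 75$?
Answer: $\frac{3081}{268} \approx 11.496$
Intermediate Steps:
$U{\left(b,o \right)} = o + 2 b$
$j{\left(B \right)} = \frac{1}{4 B}$ ($j{\left(B \right)} = \frac{1}{B + \left(B + 2 B\right)} = \frac{1}{B + 3 B} = \frac{1}{4 B}$)
$h{\left(q \right)} = 9 + \frac{60 + q}{-21 + q}$ ($h{\left(q \right)} = 9 + \frac{q + 60}{q - 21} = 9 + \frac{60 + q}{-21 + q}$)
$h{\left(R \right)} - j{\left(67 \right)} = \frac{-129 + 10 \cdot 75}{-21 + 75} - \frac{1}{4 \cdot 67} = \frac{-129 + 750}{54} - \frac{1}{4} \cdot \frac{1}{67} = \frac{1}{54} \cdot 621 - \frac{1}{268} = \frac{23}{2} - \frac{1}{268} = \frac{3081}{268}$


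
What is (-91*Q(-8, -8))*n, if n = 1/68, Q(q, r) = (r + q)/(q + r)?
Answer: -91/68 ≈ -1.3382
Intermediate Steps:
Q(q, r) = 1 (Q(q, r) = (q + r)/(q + r) = 1)
n = 1/68 ≈ 0.014706
(-91*Q(-8, -8))*n = -91*1*(1/68) = -91*1/68 = -91/68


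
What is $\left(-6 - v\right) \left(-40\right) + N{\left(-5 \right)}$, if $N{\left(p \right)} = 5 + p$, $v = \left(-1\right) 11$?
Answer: $-200$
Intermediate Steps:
$v = -11$
$\left(-6 - v\right) \left(-40\right) + N{\left(-5 \right)} = \left(-6 - -11\right) \left(-40\right) + \left(5 - 5\right) = \left(-6 + 11\right) \left(-40\right) + 0 = 5 \left(-40\right) + 0 = -200 + 0 = -200$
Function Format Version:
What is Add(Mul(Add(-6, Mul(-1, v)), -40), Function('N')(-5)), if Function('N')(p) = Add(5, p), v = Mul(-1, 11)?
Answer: -200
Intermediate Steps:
v = -11
Add(Mul(Add(-6, Mul(-1, v)), -40), Function('N')(-5)) = Add(Mul(Add(-6, Mul(-1, -11)), -40), Add(5, -5)) = Add(Mul(Add(-6, 11), -40), 0) = Add(Mul(5, -40), 0) = Add(-200, 0) = -200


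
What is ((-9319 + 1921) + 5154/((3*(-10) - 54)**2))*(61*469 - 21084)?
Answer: -9351628175/168 ≈ -5.5664e+7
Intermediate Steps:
((-9319 + 1921) + 5154/((3*(-10) - 54)**2))*(61*469 - 21084) = (-7398 + 5154/((-30 - 54)**2))*(28609 - 21084) = (-7398 + 5154/((-84)**2))*7525 = (-7398 + 5154/7056)*7525 = (-7398 + 5154*(1/7056))*7525 = (-7398 + 859/1176)*7525 = -8699189/1176*7525 = -9351628175/168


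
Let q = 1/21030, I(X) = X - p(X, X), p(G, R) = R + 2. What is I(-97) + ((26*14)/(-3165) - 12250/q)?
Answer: -815359394194/3165 ≈ -2.5762e+8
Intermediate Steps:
p(G, R) = 2 + R
I(X) = -2 (I(X) = X - (2 + X) = X + (-2 - X) = -2)
q = 1/21030 ≈ 4.7551e-5
I(-97) + ((26*14)/(-3165) - 12250/q) = -2 + ((26*14)/(-3165) - 12250/1/21030) = -2 + (364*(-1/3165) - 12250*21030) = -2 + (-364/3165 - 257617500) = -2 - 815359387864/3165 = -815359394194/3165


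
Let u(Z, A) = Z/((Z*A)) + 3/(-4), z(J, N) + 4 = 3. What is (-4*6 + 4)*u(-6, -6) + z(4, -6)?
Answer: 52/3 ≈ 17.333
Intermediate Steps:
z(J, N) = -1 (z(J, N) = -4 + 3 = -1)
u(Z, A) = -¾ + 1/A (u(Z, A) = Z/((A*Z)) + 3*(-¼) = Z*(1/(A*Z)) - ¾ = 1/A - ¾ = -¾ + 1/A)
(-4*6 + 4)*u(-6, -6) + z(4, -6) = (-4*6 + 4)*(-¾ + 1/(-6)) - 1 = (-24 + 4)*(-¾ - ⅙) - 1 = -20*(-11/12) - 1 = 55/3 - 1 = 52/3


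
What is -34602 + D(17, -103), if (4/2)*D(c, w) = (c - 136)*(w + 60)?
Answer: -64087/2 ≈ -32044.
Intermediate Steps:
D(c, w) = (-136 + c)*(60 + w)/2 (D(c, w) = ((c - 136)*(w + 60))/2 = ((-136 + c)*(60 + w))/2 = (-136 + c)*(60 + w)/2)
-34602 + D(17, -103) = -34602 + (-4080 - 68*(-103) + 30*17 + (1/2)*17*(-103)) = -34602 + (-4080 + 7004 + 510 - 1751/2) = -34602 + 5117/2 = -64087/2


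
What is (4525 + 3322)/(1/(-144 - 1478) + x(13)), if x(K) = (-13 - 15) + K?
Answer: -12727834/24331 ≈ -523.11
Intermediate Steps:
x(K) = -28 + K
(4525 + 3322)/(1/(-144 - 1478) + x(13)) = (4525 + 3322)/(1/(-144 - 1478) + (-28 + 13)) = 7847/(1/(-1622) - 15) = 7847/(-1/1622 - 15) = 7847/(-24331/1622) = 7847*(-1622/24331) = -12727834/24331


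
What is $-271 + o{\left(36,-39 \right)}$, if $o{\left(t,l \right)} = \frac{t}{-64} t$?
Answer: $- \frac{1165}{4} \approx -291.25$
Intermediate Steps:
$o{\left(t,l \right)} = - \frac{t^{2}}{64}$ ($o{\left(t,l \right)} = t \left(- \frac{1}{64}\right) t = - \frac{t}{64} t = - \frac{t^{2}}{64}$)
$-271 + o{\left(36,-39 \right)} = -271 - \frac{36^{2}}{64} = -271 - \frac{81}{4} = - \frac{1165}{4}$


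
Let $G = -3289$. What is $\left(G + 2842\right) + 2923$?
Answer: $2476$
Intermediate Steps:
$\left(G + 2842\right) + 2923 = \left(-3289 + 2842\right) + 2923 = -447 + 2923 = 2476$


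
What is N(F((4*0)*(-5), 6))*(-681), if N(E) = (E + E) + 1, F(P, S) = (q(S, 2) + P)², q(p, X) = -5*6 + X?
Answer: -1068489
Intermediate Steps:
q(p, X) = -30 + X
F(P, S) = (-28 + P)² (F(P, S) = ((-30 + 2) + P)² = (-28 + P)²)
N(E) = 1 + 2*E (N(E) = 2*E + 1 = 1 + 2*E)
N(F((4*0)*(-5), 6))*(-681) = (1 + 2*(-28 + (4*0)*(-5))²)*(-681) = (1 + 2*(-28 + 0*(-5))²)*(-681) = (1 + 2*(-28 + 0)²)*(-681) = (1 + 2*(-28)²)*(-681) = (1 + 2*784)*(-681) = (1 + 1568)*(-681) = 1569*(-681) = -1068489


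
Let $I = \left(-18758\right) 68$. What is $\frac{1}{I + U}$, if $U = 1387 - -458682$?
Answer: $- \frac{1}{815475} \approx -1.2263 \cdot 10^{-6}$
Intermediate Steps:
$I = -1275544$
$U = 460069$ ($U = 1387 + 458682 = 460069$)
$\frac{1}{I + U} = \frac{1}{-1275544 + 460069} = \frac{1}{-815475} = - \frac{1}{815475}$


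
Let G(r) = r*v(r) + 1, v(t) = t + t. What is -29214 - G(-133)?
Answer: -64593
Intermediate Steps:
v(t) = 2*t
G(r) = 1 + 2*r² (G(r) = r*(2*r) + 1 = 2*r² + 1 = 1 + 2*r²)
-29214 - G(-133) = -29214 - (1 + 2*(-133)²) = -29214 - (1 + 2*17689) = -29214 - (1 + 35378) = -29214 - 1*35379 = -29214 - 35379 = -64593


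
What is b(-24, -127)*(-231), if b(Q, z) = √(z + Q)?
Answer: -231*I*√151 ≈ -2838.6*I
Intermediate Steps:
b(Q, z) = √(Q + z)
b(-24, -127)*(-231) = √(-24 - 127)*(-231) = √(-151)*(-231) = (I*√151)*(-231) = -231*I*√151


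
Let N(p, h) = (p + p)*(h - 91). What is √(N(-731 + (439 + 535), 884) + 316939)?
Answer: √702337 ≈ 838.06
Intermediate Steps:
N(p, h) = 2*p*(-91 + h) (N(p, h) = (2*p)*(-91 + h) = 2*p*(-91 + h))
√(N(-731 + (439 + 535), 884) + 316939) = √(2*(-731 + (439 + 535))*(-91 + 884) + 316939) = √(2*(-731 + 974)*793 + 316939) = √(2*243*793 + 316939) = √(385398 + 316939) = √702337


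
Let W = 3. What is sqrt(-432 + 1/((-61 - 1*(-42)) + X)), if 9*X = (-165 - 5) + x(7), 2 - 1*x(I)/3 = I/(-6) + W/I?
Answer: I*sqrt(1041966714)/1553 ≈ 20.785*I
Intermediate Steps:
x(I) = 6 + I/2 - 9/I (x(I) = 6 - 3*(I/(-6) + 3/I) = 6 - 3*(I*(-1/6) + 3/I) = 6 - 3*(-I/6 + 3/I) = 6 - 3*(3/I - I/6) = 6 + (I/2 - 9/I) = 6 + I/2 - 9/I)
X = -755/42 (X = ((-165 - 5) + (6 + (1/2)*7 - 9/7))/9 = (-170 + (6 + 7/2 - 9*1/7))/9 = (-170 + (6 + 7/2 - 9/7))/9 = (-170 + 115/14)/9 = (1/9)*(-2265/14) = -755/42 ≈ -17.976)
sqrt(-432 + 1/((-61 - 1*(-42)) + X)) = sqrt(-432 + 1/((-61 - 1*(-42)) - 755/42)) = sqrt(-432 + 1/((-61 + 42) - 755/42)) = sqrt(-432 + 1/(-19 - 755/42)) = sqrt(-432 + 1/(-1553/42)) = sqrt(-432 - 42/1553) = sqrt(-670938/1553) = I*sqrt(1041966714)/1553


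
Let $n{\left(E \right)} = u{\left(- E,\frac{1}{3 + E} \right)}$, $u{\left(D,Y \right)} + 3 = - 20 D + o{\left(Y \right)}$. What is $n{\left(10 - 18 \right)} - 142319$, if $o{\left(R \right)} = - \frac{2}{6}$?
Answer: $- \frac{427447}{3} \approx -1.4248 \cdot 10^{5}$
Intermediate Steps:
$o{\left(R \right)} = - \frac{1}{3}$ ($o{\left(R \right)} = \left(-2\right) \frac{1}{6} = - \frac{1}{3}$)
$u{\left(D,Y \right)} = - \frac{10}{3} - 20 D$ ($u{\left(D,Y \right)} = -3 - \left(\frac{1}{3} + 20 D\right) = - \frac{10}{3} - 20 D$)
$n{\left(E \right)} = - \frac{10}{3} + 20 E$ ($n{\left(E \right)} = - \frac{10}{3} - 20 \left(- E\right) = - \frac{10}{3} + 20 E$)
$n{\left(10 - 18 \right)} - 142319 = \left(- \frac{10}{3} + 20 \left(10 - 18\right)\right) - 142319 = \left(- \frac{10}{3} + 20 \left(-8\right)\right) - 142319 = \left(- \frac{10}{3} - 160\right) - 142319 = - \frac{490}{3} - 142319 = - \frac{427447}{3}$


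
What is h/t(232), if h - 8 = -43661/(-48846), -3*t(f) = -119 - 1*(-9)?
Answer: 434429/1791020 ≈ 0.24256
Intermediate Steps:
t(f) = 110/3 (t(f) = -(-119 - 1*(-9))/3 = -(-119 + 9)/3 = -⅓*(-110) = 110/3)
h = 434429/48846 (h = 8 - 43661/(-48846) = 8 - 43661*(-1/48846) = 8 + 43661/48846 = 434429/48846 ≈ 8.8938)
h/t(232) = 434429/(48846*(110/3)) = (434429/48846)*(3/110) = 434429/1791020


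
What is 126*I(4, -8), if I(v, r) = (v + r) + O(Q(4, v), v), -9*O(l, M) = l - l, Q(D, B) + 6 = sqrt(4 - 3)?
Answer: -504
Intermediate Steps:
Q(D, B) = -5 (Q(D, B) = -6 + sqrt(4 - 3) = -6 + sqrt(1) = -6 + 1 = -5)
O(l, M) = 0 (O(l, M) = -(l - l)/9 = -1/9*0 = 0)
I(v, r) = r + v (I(v, r) = (v + r) + 0 = (r + v) + 0 = r + v)
126*I(4, -8) = 126*(-8 + 4) = 126*(-4) = -504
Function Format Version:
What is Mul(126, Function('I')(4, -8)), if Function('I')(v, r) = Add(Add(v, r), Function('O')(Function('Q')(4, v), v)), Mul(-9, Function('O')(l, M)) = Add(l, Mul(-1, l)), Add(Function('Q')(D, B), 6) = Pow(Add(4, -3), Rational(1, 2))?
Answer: -504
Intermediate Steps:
Function('Q')(D, B) = -5 (Function('Q')(D, B) = Add(-6, Pow(Add(4, -3), Rational(1, 2))) = Add(-6, Pow(1, Rational(1, 2))) = Add(-6, 1) = -5)
Function('O')(l, M) = 0 (Function('O')(l, M) = Mul(Rational(-1, 9), Add(l, Mul(-1, l))) = Mul(Rational(-1, 9), 0) = 0)
Function('I')(v, r) = Add(r, v) (Function('I')(v, r) = Add(Add(v, r), 0) = Add(Add(r, v), 0) = Add(r, v))
Mul(126, Function('I')(4, -8)) = Mul(126, Add(-8, 4)) = Mul(126, -4) = -504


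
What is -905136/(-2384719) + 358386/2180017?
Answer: 403980252978/742675422889 ≈ 0.54395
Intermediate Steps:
-905136/(-2384719) + 358386/2180017 = -905136*(-1/2384719) + 358386*(1/2180017) = 905136/2384719 + 51198/311431 = 403980252978/742675422889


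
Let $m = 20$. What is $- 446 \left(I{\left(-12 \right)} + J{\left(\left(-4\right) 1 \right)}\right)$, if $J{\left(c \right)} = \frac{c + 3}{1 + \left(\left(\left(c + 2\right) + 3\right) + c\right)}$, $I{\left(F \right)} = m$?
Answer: $-9143$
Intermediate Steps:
$I{\left(F \right)} = 20$
$J{\left(c \right)} = \frac{3 + c}{6 + 2 c}$ ($J{\left(c \right)} = \frac{3 + c}{1 + \left(\left(\left(2 + c\right) + 3\right) + c\right)} = \frac{3 + c}{1 + \left(\left(5 + c\right) + c\right)} = \frac{3 + c}{1 + \left(5 + 2 c\right)} = \frac{3 + c}{6 + 2 c}$)
$- 446 \left(I{\left(-12 \right)} + J{\left(\left(-4\right) 1 \right)}\right) = - 446 \left(20 + \frac{1}{2}\right) = \left(-446\right) \frac{41}{2} = -9143$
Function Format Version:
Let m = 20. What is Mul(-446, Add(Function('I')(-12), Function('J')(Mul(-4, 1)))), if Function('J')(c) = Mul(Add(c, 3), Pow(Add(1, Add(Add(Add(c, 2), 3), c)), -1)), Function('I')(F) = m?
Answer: -9143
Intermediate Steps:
Function('I')(F) = 20
Function('J')(c) = Mul(Pow(Add(6, Mul(2, c)), -1), Add(3, c)) (Function('J')(c) = Mul(Add(3, c), Pow(Add(1, Add(Add(Add(2, c), 3), c)), -1)) = Mul(Add(3, c), Pow(Add(1, Add(Add(5, c), c)), -1)) = Mul(Add(3, c), Pow(Add(1, Add(5, Mul(2, c))), -1)) = Mul(Add(3, c), Pow(Add(6, Mul(2, c)), -1)) = Mul(Pow(Add(6, Mul(2, c)), -1), Add(3, c)))
Mul(-446, Add(Function('I')(-12), Function('J')(Mul(-4, 1)))) = Mul(-446, Add(20, Rational(1, 2))) = Mul(-446, Rational(41, 2)) = -9143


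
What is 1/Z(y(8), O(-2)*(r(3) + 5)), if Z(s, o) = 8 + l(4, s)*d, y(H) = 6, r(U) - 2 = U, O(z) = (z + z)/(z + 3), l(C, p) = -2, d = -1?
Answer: ⅒ ≈ 0.10000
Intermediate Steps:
O(z) = 2*z/(3 + z) (O(z) = (2*z)/(3 + z) = 2*z/(3 + z))
r(U) = 2 + U
Z(s, o) = 10 (Z(s, o) = 8 - 2*(-1) = 8 + 2 = 10)
1/Z(y(8), O(-2)*(r(3) + 5)) = 1/10 = ⅒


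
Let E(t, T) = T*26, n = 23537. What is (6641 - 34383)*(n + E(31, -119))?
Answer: -567129706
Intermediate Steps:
E(t, T) = 26*T
(6641 - 34383)*(n + E(31, -119)) = (6641 - 34383)*(23537 + 26*(-119)) = -27742*(23537 - 3094) = -27742*20443 = -567129706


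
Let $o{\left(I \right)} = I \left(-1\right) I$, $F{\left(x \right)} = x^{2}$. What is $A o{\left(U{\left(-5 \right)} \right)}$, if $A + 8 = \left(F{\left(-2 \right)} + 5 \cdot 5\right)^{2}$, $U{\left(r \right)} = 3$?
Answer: $-7497$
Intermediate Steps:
$o{\left(I \right)} = - I^{2}$ ($o{\left(I \right)} = - I I = - I^{2}$)
$A = 833$ ($A = -8 + \left(\left(-2\right)^{2} + 5 \cdot 5\right)^{2} = -8 + \left(4 + 25\right)^{2} = -8 + 29^{2} = -8 + 841 = 833$)
$A o{\left(U{\left(-5 \right)} \right)} = 833 \left(- 3^{2}\right) = 833 \left(\left(-1\right) 9\right) = 833 \left(-9\right) = -7497$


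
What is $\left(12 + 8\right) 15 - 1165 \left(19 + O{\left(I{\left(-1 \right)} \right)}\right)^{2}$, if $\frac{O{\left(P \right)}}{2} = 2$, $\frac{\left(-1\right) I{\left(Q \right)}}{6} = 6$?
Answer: $-615985$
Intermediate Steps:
$I{\left(Q \right)} = -36$ ($I{\left(Q \right)} = \left(-6\right) 6 = -36$)
$O{\left(P \right)} = 4$ ($O{\left(P \right)} = 2 \cdot 2 = 4$)
$\left(12 + 8\right) 15 - 1165 \left(19 + O{\left(I{\left(-1 \right)} \right)}\right)^{2} = \left(12 + 8\right) 15 - 1165 \left(19 + 4\right)^{2} = 20 \cdot 15 - 1165 \cdot 23^{2} = 300 - 616285 = -615985$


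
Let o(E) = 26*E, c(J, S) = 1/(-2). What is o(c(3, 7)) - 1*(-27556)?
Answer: 27543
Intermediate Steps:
c(J, S) = -½
o(c(3, 7)) - 1*(-27556) = 26*(-½) - 1*(-27556) = -13 + 27556 = 27543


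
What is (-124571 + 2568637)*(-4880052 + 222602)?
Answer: -11383115191700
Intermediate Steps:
(-124571 + 2568637)*(-4880052 + 222602) = 2444066*(-4657450) = -11383115191700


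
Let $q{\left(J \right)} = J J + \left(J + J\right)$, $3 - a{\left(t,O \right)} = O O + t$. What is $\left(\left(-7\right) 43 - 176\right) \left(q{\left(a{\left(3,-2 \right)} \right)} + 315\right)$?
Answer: $-154071$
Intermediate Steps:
$a{\left(t,O \right)} = 3 - t - O^{2}$ ($a{\left(t,O \right)} = 3 - \left(O O + t\right) = 3 - \left(O^{2} + t\right) = 3 - \left(t + O^{2}\right) = 3 - t - O^{2}$)
$q{\left(J \right)} = J^{2} + 2 J$
$\left(\left(-7\right) 43 - 176\right) \left(q{\left(a{\left(3,-2 \right)} \right)} + 315\right) = \left(\left(-7\right) 43 - 176\right) \left(\left(3 - 3 - \left(-2\right)^{2}\right) \left(2 - 4\right) + 315\right) = \left(-301 - 176\right) \left(\left(3 - 3 - 4\right) \left(2 - 4\right) + 315\right) = - 477 \left(\left(3 - 3 - 4\right) \left(2 - 4\right) + 315\right) = - 477 \left(- 4 \left(2 - 4\right) + 315\right) = - 477 \left(\left(-4\right) \left(-2\right) + 315\right) = - 477 \left(8 + 315\right) = \left(-477\right) 323 = -154071$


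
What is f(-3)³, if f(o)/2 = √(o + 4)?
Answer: 8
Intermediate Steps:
f(o) = 2*√(4 + o) (f(o) = 2*√(o + 4) = 2*√(4 + o))
f(-3)³ = (2*√(4 - 3))³ = (2*√1)³ = (2*1)³ = 2³ = 8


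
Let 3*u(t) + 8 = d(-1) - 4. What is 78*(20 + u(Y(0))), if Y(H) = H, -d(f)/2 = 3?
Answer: 1092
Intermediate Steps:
d(f) = -6 (d(f) = -2*3 = -6)
u(t) = -6 (u(t) = -8/3 + (-6 - 4)/3 = -8/3 + (1/3)*(-10) = -8/3 - 10/3 = -6)
78*(20 + u(Y(0))) = 78*(20 - 6) = 78*14 = 1092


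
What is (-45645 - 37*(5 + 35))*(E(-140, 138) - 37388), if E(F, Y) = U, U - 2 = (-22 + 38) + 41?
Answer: 1759129125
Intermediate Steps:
U = 59 (U = 2 + ((-22 + 38) + 41) = 2 + (16 + 41) = 2 + 57 = 59)
E(F, Y) = 59
(-45645 - 37*(5 + 35))*(E(-140, 138) - 37388) = (-45645 - 37*(5 + 35))*(59 - 37388) = (-45645 - 37*40)*(-37329) = (-45645 - 1480)*(-37329) = -47125*(-37329) = 1759129125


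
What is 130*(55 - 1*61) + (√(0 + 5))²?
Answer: -775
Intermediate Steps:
130*(55 - 1*61) + (√(0 + 5))² = 130*(55 - 61) + (√5)² = 130*(-6) + 5 = -780 + 5 = -775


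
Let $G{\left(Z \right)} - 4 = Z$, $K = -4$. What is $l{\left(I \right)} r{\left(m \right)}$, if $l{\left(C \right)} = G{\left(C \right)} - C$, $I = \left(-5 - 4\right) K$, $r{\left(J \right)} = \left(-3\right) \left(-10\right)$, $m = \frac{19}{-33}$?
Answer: $120$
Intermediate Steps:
$G{\left(Z \right)} = 4 + Z$
$m = - \frac{19}{33}$ ($m = 19 \left(- \frac{1}{33}\right) = - \frac{19}{33} \approx -0.57576$)
$r{\left(J \right)} = 30$
$I = 36$ ($I = \left(-5 - 4\right) \left(-4\right) = \left(-9\right) \left(-4\right) = 36$)
$l{\left(C \right)} = 4$ ($l{\left(C \right)} = \left(4 + C\right) - C = 4$)
$l{\left(I \right)} r{\left(m \right)} = 4 \cdot 30 = 120$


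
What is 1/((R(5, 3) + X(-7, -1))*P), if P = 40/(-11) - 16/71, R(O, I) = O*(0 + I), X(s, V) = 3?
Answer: -781/54288 ≈ -0.014386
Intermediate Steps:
R(O, I) = I*O (R(O, I) = O*I = I*O)
P = -3016/781 (P = 40*(-1/11) - 16*1/71 = -40/11 - 16/71 = -3016/781 ≈ -3.8617)
1/((R(5, 3) + X(-7, -1))*P) = 1/((3*5 + 3)*(-3016/781)) = 1/((15 + 3)*(-3016/781)) = 1/(18*(-3016/781)) = 1/(-54288/781) = -781/54288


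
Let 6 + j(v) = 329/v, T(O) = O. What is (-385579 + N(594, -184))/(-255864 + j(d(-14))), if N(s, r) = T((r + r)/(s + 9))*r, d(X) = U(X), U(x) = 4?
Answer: 929745700/616960053 ≈ 1.5070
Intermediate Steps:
d(X) = 4
N(s, r) = 2*r²/(9 + s) (N(s, r) = ((r + r)/(s + 9))*r = ((2*r)/(9 + s))*r = (2*r/(9 + s))*r = 2*r²/(9 + s))
j(v) = -6 + 329/v
(-385579 + N(594, -184))/(-255864 + j(d(-14))) = (-385579 + 2*(-184)²/(9 + 594))/(-255864 + (-6 + 329/4)) = (-385579 + 2*33856/603)/(-255864 + (-6 + 329*(¼))) = (-385579 + 2*33856*(1/603))/(-255864 + (-6 + 329/4)) = (-385579 + 67712/603)/(-255864 + 305/4) = -232436425/(603*(-1023151/4)) = -232436425/603*(-4/1023151) = 929745700/616960053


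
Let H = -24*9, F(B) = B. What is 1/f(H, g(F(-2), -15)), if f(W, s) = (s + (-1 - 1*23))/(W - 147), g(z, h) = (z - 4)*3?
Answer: 121/14 ≈ 8.6429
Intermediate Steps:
g(z, h) = -12 + 3*z (g(z, h) = (-4 + z)*3 = -12 + 3*z)
H = -216
f(W, s) = (-24 + s)/(-147 + W) (f(W, s) = (s + (-1 - 23))/(-147 + W) = (s - 24)/(-147 + W) = (-24 + s)/(-147 + W))
1/f(H, g(F(-2), -15)) = 1/((-24 + (-12 + 3*(-2)))/(-147 - 216)) = 1/((-24 + (-12 - 6))/(-363)) = 1/(-(-24 - 18)/363) = 1/(-1/363*(-42)) = 1/(14/121) = 121/14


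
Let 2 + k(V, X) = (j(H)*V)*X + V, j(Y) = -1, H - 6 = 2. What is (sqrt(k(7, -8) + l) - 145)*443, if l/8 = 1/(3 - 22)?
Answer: -64235 + 443*sqrt(21869)/19 ≈ -60787.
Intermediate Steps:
H = 8 (H = 6 + 2 = 8)
l = -8/19 (l = 8/(3 - 22) = 8/(-19) = 8*(-1/19) = -8/19 ≈ -0.42105)
k(V, X) = -2 + V - V*X (k(V, X) = -2 + ((-V)*X + V) = -2 + (-V*X + V) = -2 + (V - V*X) = -2 + V - V*X)
(sqrt(k(7, -8) + l) - 145)*443 = (sqrt((-2 + 7 - 1*7*(-8)) - 8/19) - 145)*443 = (sqrt((-2 + 7 + 56) - 8/19) - 145)*443 = (sqrt(61 - 8/19) - 145)*443 = (sqrt(1151/19) - 145)*443 = (sqrt(21869)/19 - 145)*443 = (-145 + sqrt(21869)/19)*443 = -64235 + 443*sqrt(21869)/19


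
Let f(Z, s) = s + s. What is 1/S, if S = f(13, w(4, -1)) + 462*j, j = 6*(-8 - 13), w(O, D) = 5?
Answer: -1/58202 ≈ -1.7182e-5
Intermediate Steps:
f(Z, s) = 2*s
j = -126 (j = 6*(-21) = -126)
S = -58202 (S = 2*5 + 462*(-126) = 10 - 58212 = -58202)
1/S = 1/(-58202) = -1/58202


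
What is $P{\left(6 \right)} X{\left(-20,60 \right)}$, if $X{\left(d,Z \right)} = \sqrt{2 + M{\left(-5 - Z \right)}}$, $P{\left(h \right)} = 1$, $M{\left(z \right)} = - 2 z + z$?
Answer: $\sqrt{67} \approx 8.1853$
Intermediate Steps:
$M{\left(z \right)} = - z$
$X{\left(d,Z \right)} = \sqrt{7 + Z}$ ($X{\left(d,Z \right)} = \sqrt{2 - \left(-5 - Z\right)} = \sqrt{2 + \left(5 + Z\right)} = \sqrt{7 + Z}$)
$P{\left(6 \right)} X{\left(-20,60 \right)} = 1 \sqrt{7 + 60} = 1 \sqrt{67} = \sqrt{67}$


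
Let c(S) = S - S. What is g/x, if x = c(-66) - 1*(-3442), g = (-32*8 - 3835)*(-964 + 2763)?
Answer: -7359709/3442 ≈ -2138.2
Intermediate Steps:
g = -7359709 (g = (-256 - 3835)*1799 = -4091*1799 = -7359709)
c(S) = 0
x = 3442 (x = 0 - 1*(-3442) = 0 + 3442 = 3442)
g/x = -7359709/3442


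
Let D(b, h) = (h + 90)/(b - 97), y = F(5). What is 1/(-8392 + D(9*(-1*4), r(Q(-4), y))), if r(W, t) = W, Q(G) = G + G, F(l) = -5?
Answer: -133/1116218 ≈ -0.00011915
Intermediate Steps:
Q(G) = 2*G
y = -5
D(b, h) = (90 + h)/(-97 + b)
1/(-8392 + D(9*(-1*4), r(Q(-4), y))) = 1/(-8392 + (90 + 2*(-4))/(-97 + 9*(-1*4))) = 1/(-8392 + (90 - 8)/(-97 + 9*(-4))) = 1/(-8392 + 82/(-97 - 36)) = 1/(-8392 + 82/(-133)) = 1/(-8392 - 1/133*82) = 1/(-8392 - 82/133) = 1/(-1116218/133) = -133/1116218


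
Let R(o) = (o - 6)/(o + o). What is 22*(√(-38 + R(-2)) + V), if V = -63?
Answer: -1386 + 132*I ≈ -1386.0 + 132.0*I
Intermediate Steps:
R(o) = (-6 + o)/(2*o) (R(o) = (-6 + o)/((2*o)) = (-6 + o)*(1/(2*o)) = (-6 + o)/(2*o))
22*(√(-38 + R(-2)) + V) = 22*(√(-38 + (½)*(-6 - 2)/(-2)) - 63) = 22*(√(-38 + (½)*(-½)*(-8)) - 63) = 22*(√(-38 + 2) - 63) = 22*(√(-36) - 63) = 22*(6*I - 63) = 22*(-63 + 6*I) = -1386 + 132*I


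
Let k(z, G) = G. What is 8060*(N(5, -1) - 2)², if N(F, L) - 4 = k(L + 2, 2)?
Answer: 128960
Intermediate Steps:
N(F, L) = 6 (N(F, L) = 4 + 2 = 6)
8060*(N(5, -1) - 2)² = 8060*(6 - 2)² = 8060*4² = 8060*16 = 128960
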